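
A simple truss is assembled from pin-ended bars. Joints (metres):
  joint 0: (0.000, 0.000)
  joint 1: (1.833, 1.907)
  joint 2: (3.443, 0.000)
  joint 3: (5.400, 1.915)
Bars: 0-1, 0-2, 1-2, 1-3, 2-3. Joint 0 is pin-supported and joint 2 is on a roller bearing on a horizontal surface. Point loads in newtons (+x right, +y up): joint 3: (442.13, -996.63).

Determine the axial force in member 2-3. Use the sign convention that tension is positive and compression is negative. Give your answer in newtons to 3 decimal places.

N=4 nodes, M=5 members, R=3 reactions → 2N=8, M+R=8
member 0 (0-1): L=2.6451, (cx,cy)=(0.6930,0.7210)
member 1 (0-2): L=3.4430, (cx,cy)=(1.0000,0.0000)
member 2 (1-2): L=2.4957, (cx,cy)=(0.6451,-0.7641)
member 3 (1-3): L=3.5670, (cx,cy)=(1.0000,0.0022)
member 4 (2-3): L=2.7381, (cx,cy)=(0.7147,0.6994)
solve A·x = −loads:
  F[0-1] = +1126.8325 N (tension)
  F[0-2] = -338.7427 N (compression)
  F[1-2] = -1058.9108 N (compression)
  F[1-3] = +1463.9773 N (tension)
  F[2-3] = -1429.6822 N (compression)
  Rx@0 = -442.1300 N
  Ry@0 = -812.3973 N
  Ry@2 = +1809.0273 N

-1429.682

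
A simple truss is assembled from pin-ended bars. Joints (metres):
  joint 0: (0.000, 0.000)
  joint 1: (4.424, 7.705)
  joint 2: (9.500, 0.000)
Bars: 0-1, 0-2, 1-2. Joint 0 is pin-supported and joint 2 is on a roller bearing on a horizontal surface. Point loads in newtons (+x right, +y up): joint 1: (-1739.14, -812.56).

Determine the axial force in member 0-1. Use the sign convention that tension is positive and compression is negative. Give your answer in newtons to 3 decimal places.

-2127.149

N=3 nodes, M=3 members, R=3 reactions → 2N=6, M+R=6
member 0 (0-1): L=8.8848, (cx,cy)=(0.4979,0.8672)
member 1 (0-2): L=9.5000, (cx,cy)=(1.0000,0.0000)
member 2 (1-2): L=9.2267, (cx,cy)=(0.5501,-0.8351)
solve A·x = −loads:
  F[0-1] = -2127.1486 N (compression)
  F[0-2] = -679.9651 N (compression)
  F[1-2] = +1235.9858 N (tension)
  Rx@0 = +1739.1400 N
  Ry@0 = +1844.6977 N
  Ry@2 = -1032.1377 N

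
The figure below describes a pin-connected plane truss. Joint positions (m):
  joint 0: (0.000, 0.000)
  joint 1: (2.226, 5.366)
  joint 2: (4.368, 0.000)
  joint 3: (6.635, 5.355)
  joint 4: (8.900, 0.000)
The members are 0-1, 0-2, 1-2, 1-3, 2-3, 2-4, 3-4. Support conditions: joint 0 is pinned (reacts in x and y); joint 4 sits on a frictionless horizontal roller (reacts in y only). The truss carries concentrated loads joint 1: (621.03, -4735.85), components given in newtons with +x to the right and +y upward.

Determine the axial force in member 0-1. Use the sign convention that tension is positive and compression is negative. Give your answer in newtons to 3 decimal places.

N=5 nodes, M=7 members, R=3 reactions → 2N=10, M+R=10
member 0 (0-1): L=5.8094, (cx,cy)=(0.3832,0.9237)
member 1 (0-2): L=4.3680, (cx,cy)=(1.0000,0.0000)
member 2 (1-2): L=5.7777, (cx,cy)=(0.3707,-0.9287)
member 3 (1-3): L=4.4090, (cx,cy)=(1.0000,-0.0025)
member 4 (2-3): L=5.8151, (cx,cy)=(0.3898,0.9209)
member 5 (2-4): L=4.5320, (cx,cy)=(1.0000,0.0000)
member 6 (3-4): L=5.8143, (cx,cy)=(0.3896,-0.9210)
solve A·x = −loads:
  F[0-1] = -3439.4318 N (compression)
  F[0-2] = +1938.9262 N (tension)
  F[1-2] = -1675.0009 N (compression)
  F[1-3] = -1317.9504 N (compression)
  F[2-3] = +1689.2969 N (tension)
  F[2-4] = +659.3780 N (tension)
  F[3-4] = -1692.6406 N (compression)
  Rx@0 = -621.0300 N
  Ry@0 = +3176.9231 N
  Ry@4 = +1558.9269 N

-3439.432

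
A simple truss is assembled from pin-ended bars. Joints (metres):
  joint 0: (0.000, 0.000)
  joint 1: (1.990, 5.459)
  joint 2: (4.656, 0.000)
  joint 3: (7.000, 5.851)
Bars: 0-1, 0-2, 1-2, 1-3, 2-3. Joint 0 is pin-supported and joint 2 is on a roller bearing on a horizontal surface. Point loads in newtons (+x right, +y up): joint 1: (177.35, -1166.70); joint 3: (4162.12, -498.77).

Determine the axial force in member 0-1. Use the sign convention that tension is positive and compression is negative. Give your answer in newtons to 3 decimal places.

5344.582

N=4 nodes, M=5 members, R=3 reactions → 2N=8, M+R=8
member 0 (0-1): L=5.8104, (cx,cy)=(0.3425,0.9395)
member 1 (0-2): L=4.6560, (cx,cy)=(1.0000,0.0000)
member 2 (1-2): L=6.0752, (cx,cy)=(0.4388,-0.8986)
member 3 (1-3): L=5.0253, (cx,cy)=(0.9970,0.0780)
member 4 (2-3): L=6.3031, (cx,cy)=(0.3719,0.9283)
solve A·x = −loads:
  F[0-1] = +5344.5823 N (tension)
  F[0-2] = +2509.0085 N (tension)
  F[1-2] = -6494.4528 N (compression)
  F[1-3] = +4516.8496 N (tension)
  F[2-3] = -916.8652 N (compression)
  Rx@0 = -4339.4700 N
  Ry@0 = -5021.3515 N
  Ry@2 = +6686.8215 N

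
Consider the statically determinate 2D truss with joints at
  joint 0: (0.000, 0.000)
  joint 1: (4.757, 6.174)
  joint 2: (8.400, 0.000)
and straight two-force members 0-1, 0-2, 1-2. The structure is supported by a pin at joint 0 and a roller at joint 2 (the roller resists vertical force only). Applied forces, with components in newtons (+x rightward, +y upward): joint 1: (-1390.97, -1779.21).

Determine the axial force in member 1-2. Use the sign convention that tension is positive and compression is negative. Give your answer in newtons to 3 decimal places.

17.160

N=3 nodes, M=3 members, R=3 reactions → 2N=6, M+R=6
member 0 (0-1): L=7.7941, (cx,cy)=(0.6103,0.7921)
member 1 (0-2): L=8.4000, (cx,cy)=(1.0000,0.0000)
member 2 (1-2): L=7.1687, (cx,cy)=(0.5082,-0.8612)
solve A·x = −loads:
  F[0-1] = -2264.7320 N (compression)
  F[0-2] = -8.7206 N (compression)
  F[1-2] = +17.1604 N (tension)
  Rx@0 = +1390.9700 N
  Ry@0 = +1793.9894 N
  Ry@2 = -14.7794 N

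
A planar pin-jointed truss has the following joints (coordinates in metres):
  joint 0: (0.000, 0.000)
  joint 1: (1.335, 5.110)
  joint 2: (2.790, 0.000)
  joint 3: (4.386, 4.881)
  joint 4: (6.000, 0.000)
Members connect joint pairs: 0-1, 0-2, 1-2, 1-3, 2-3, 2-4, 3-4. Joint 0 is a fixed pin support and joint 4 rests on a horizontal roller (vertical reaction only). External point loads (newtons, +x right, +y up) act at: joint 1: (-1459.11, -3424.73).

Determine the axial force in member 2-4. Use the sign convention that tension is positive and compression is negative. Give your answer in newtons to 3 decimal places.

-158.944

N=5 nodes, M=7 members, R=3 reactions → 2N=10, M+R=10
member 0 (0-1): L=5.2815, (cx,cy)=(0.2528,0.9675)
member 1 (0-2): L=2.7900, (cx,cy)=(1.0000,0.0000)
member 2 (1-2): L=5.3131, (cx,cy)=(0.2739,-0.9618)
member 3 (1-3): L=3.0596, (cx,cy)=(0.9972,-0.0748)
member 4 (2-3): L=5.1353, (cx,cy)=(0.3108,0.9505)
member 5 (2-4): L=3.2100, (cx,cy)=(1.0000,0.0000)
member 6 (3-4): L=5.1409, (cx,cy)=(0.3140,-0.9494)
solve A·x = −loads:
  F[0-1] = -4036.4807 N (compression)
  F[0-2] = -438.8139 N (compression)
  F[1-2] = +475.6995 N (tension)
  F[1-3] = +309.4111 N (tension)
  F[2-3] = -481.3516 N (compression)
  F[2-4] = -158.9441 N (compression)
  F[3-4] = +506.2704 N (tension)
  Rx@0 = +1459.1100 N
  Ry@0 = +3905.4029 N
  Ry@4 = -480.6729 N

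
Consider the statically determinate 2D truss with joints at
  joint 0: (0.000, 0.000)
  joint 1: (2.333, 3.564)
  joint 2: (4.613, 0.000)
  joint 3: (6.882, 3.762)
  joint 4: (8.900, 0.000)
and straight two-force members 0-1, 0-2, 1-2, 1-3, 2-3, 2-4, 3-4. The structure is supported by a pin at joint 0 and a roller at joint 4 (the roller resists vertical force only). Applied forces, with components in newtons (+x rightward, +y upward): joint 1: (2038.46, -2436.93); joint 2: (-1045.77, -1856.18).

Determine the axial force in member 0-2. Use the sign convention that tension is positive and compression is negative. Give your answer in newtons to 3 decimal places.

2220.670

N=5 nodes, M=7 members, R=3 reactions → 2N=10, M+R=10
member 0 (0-1): L=4.2597, (cx,cy)=(0.5477,0.8367)
member 1 (0-2): L=4.6130, (cx,cy)=(1.0000,0.0000)
member 2 (1-2): L=4.2309, (cx,cy)=(0.5389,-0.8424)
member 3 (1-3): L=4.5533, (cx,cy)=(0.9991,0.0435)
member 4 (2-3): L=4.3933, (cx,cy)=(0.5165,0.8563)
member 5 (2-4): L=4.2870, (cx,cy)=(1.0000,0.0000)
member 6 (3-4): L=4.2691, (cx,cy)=(0.4727,-0.8812)
solve A·x = −loads:
  F[0-1] = -2242.1002 N (compression)
  F[0-2] = +2220.6704 N (tension)
  F[1-2] = -812.1509 N (compression)
  F[1-3] = -2831.4565 N (compression)
  F[2-3] = +2966.5985 N (tension)
  F[2-4] = +1296.6211 N (tension)
  F[3-4] = -2742.9969 N (compression)
  Rx@0 = -992.6900 N
  Ry@0 = +1875.9204 N
  Ry@4 = +2417.1896 N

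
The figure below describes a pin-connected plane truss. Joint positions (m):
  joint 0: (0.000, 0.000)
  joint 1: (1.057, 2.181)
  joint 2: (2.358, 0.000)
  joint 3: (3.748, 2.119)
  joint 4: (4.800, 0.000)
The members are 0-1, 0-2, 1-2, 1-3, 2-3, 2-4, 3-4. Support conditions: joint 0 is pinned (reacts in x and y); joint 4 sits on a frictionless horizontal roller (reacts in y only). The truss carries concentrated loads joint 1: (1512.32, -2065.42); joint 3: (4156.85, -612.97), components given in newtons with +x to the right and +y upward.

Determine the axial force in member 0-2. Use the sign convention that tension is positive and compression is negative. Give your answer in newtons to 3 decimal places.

5292.461

N=5 nodes, M=7 members, R=3 reactions → 2N=10, M+R=10
member 0 (0-1): L=2.4236, (cx,cy)=(0.4361,0.8999)
member 1 (0-2): L=2.3580, (cx,cy)=(1.0000,0.0000)
member 2 (1-2): L=2.5396, (cx,cy)=(0.5123,-0.8588)
member 3 (1-3): L=2.6917, (cx,cy)=(0.9997,-0.0230)
member 4 (2-3): L=2.5342, (cx,cy)=(0.5485,0.8362)
member 5 (2-4): L=2.4420, (cx,cy)=(1.0000,0.0000)
member 6 (3-4): L=2.3658, (cx,cy)=(0.4447,-0.8957)
solve A·x = −loads:
  F[0-1] = +863.7706 N (tension)
  F[0-2] = +5292.4609 N (tension)
  F[1-2] = -3325.2990 N (compression)
  F[1-3] = +568.0691 N (tension)
  F[2-3] = +3415.3955 N (tension)
  F[2-4] = +1715.6122 N (tension)
  F[3-4] = -3858.1207 N (compression)
  Rx@0 = -5669.1700 N
  Ry@0 = -777.2966 N
  Ry@4 = +3455.6866 N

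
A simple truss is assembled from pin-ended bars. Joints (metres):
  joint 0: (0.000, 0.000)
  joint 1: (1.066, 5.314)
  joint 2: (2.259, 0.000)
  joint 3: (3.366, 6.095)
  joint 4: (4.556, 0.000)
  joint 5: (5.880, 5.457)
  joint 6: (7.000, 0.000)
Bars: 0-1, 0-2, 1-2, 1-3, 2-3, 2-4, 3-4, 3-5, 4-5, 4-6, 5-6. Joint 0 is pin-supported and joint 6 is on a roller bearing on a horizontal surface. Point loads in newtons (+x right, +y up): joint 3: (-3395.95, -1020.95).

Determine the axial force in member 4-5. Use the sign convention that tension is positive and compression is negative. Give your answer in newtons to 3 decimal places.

N=7 nodes, M=11 members, R=3 reactions → 2N=14, M+R=14
member 0 (0-1): L=5.4199, (cx,cy)=(0.1967,0.9805)
member 1 (0-2): L=2.2590, (cx,cy)=(1.0000,0.0000)
member 2 (1-2): L=5.4463, (cx,cy)=(0.2190,-0.9757)
member 3 (1-3): L=2.4290, (cx,cy)=(0.9469,0.3215)
member 4 (2-3): L=6.1947, (cx,cy)=(0.1787,0.9839)
member 5 (2-4): L=2.2970, (cx,cy)=(1.0000,0.0000)
member 6 (3-4): L=6.2101, (cx,cy)=(0.1916,-0.9815)
member 7 (3-5): L=2.5937, (cx,cy)=(0.9693,-0.2460)
member 8 (4-5): L=5.6153, (cx,cy)=(0.2358,0.9718)
member 9 (4-6): L=2.4440, (cx,cy)=(1.0000,0.0000)
member 10 (5-6): L=5.5707, (cx,cy)=(0.2011,-0.9796)
solve A·x = −loads:
  F[0-1] = -3556.3881 N (compression)
  F[0-2] = -2696.4660 N (compression)
  F[1-2] = +3094.3865 N (tension)
  F[1-3] = -1454.5454 N (compression)
  F[2-3] = -3068.6300 N (compression)
  F[2-4] = -1470.2771 N (compression)
  F[3-4] = +2243.5247 N (tension)
  F[3-5] = +1073.3432 N (tension)
  F[4-5] = -2265.8324 N (compression)
  F[4-6] = -506.1183 N (compression)
  F[5-6] = +2517.3735 N (tension)
  Rx@0 = +3395.9500 N
  Ry@0 = +3486.9211 N
  Ry@6 = -2465.9711 N

-2265.832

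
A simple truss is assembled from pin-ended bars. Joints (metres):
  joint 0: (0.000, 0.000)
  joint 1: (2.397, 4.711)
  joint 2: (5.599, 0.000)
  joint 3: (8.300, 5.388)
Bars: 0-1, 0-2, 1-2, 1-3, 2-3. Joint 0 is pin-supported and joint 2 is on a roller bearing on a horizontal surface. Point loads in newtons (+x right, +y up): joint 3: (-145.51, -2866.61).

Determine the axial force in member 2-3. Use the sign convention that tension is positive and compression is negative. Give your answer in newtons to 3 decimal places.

-3382.432

N=4 nodes, M=5 members, R=3 reactions → 2N=8, M+R=8
member 0 (0-1): L=5.2857, (cx,cy)=(0.4535,0.8913)
member 1 (0-2): L=5.5990, (cx,cy)=(1.0000,0.0000)
member 2 (1-2): L=5.6962, (cx,cy)=(0.5621,-0.8270)
member 3 (1-3): L=5.9417, (cx,cy)=(0.9935,0.1139)
member 4 (2-3): L=6.0271, (cx,cy)=(0.4481,0.8940)
solve A·x = −loads:
  F[0-1] = +1394.4769 N (tension)
  F[0-2] = -777.8824 N (compression)
  F[1-2] = -1312.7321 N (compression)
  F[1-3] = +1379.2841 N (tension)
  F[2-3] = -3382.4323 N (compression)
  Rx@0 = +145.5100 N
  Ry@0 = -1242.8480 N
  Ry@2 = +4109.4580 N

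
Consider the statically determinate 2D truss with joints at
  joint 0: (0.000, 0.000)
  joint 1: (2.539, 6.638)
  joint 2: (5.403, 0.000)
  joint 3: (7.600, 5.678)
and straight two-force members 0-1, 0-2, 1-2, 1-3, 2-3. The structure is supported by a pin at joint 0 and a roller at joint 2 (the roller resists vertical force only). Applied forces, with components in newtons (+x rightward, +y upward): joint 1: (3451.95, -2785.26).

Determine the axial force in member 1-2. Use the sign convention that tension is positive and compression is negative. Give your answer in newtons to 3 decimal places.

N=4 nodes, M=5 members, R=3 reactions → 2N=8, M+R=8
member 0 (0-1): L=7.1070, (cx,cy)=(0.3573,0.9340)
member 1 (0-2): L=5.4030, (cx,cy)=(1.0000,0.0000)
member 2 (1-2): L=7.2295, (cx,cy)=(0.3962,-0.9182)
member 3 (1-3): L=5.1512, (cx,cy)=(0.9825,-0.1864)
member 4 (2-3): L=6.0882, (cx,cy)=(0.3609,0.9326)
solve A·x = −loads:
  F[0-1] = +2959.9182 N (tension)
  F[0-2] = +2394.5103 N (tension)
  F[1-2] = -6044.3753 N (compression)
  F[1-3] = +0.0000 N (tension)
  F[2-3] = -0.0000 N (compression)
  Rx@0 = -3451.9500 N
  Ry@0 = -2764.5862 N
  Ry@2 = +5549.8462 N

-6044.375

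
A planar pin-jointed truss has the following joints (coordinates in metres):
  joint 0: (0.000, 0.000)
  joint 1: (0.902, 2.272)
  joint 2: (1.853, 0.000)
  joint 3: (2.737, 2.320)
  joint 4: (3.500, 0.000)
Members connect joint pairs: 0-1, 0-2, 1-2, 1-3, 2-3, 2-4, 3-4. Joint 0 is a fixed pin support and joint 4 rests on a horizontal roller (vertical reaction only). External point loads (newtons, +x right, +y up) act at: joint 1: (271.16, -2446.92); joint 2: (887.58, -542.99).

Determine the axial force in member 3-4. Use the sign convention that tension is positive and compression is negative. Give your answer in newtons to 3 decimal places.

N=5 nodes, M=7 members, R=3 reactions → 2N=10, M+R=10
member 0 (0-1): L=2.4445, (cx,cy)=(0.3690,0.9294)
member 1 (0-2): L=1.8530, (cx,cy)=(1.0000,0.0000)
member 2 (1-2): L=2.4630, (cx,cy)=(0.3861,-0.9225)
member 3 (1-3): L=1.8356, (cx,cy)=(0.9997,0.0261)
member 4 (2-3): L=2.4827, (cx,cy)=(0.3561,0.9345)
member 5 (2-4): L=1.6470, (cx,cy)=(1.0000,0.0000)
member 6 (3-4): L=2.4422, (cx,cy)=(0.3124,-0.9499)
solve A·x = −loads:
  F[0-1] = -2039.7470 N (compression)
  F[0-2] = +1911.3890 N (tension)
  F[1-2] = -619.6905 N (compression)
  F[1-3] = -784.8062 N (compression)
  F[2-3] = +1192.7975 N (tension)
  F[2-4] = +359.8276 N (tension)
  F[3-4] = -1151.7533 N (compression)
  Rx@0 = -1158.7400 N
  Ry@0 = +1895.8078 N
  Ry@4 = +1094.1022 N

-1151.753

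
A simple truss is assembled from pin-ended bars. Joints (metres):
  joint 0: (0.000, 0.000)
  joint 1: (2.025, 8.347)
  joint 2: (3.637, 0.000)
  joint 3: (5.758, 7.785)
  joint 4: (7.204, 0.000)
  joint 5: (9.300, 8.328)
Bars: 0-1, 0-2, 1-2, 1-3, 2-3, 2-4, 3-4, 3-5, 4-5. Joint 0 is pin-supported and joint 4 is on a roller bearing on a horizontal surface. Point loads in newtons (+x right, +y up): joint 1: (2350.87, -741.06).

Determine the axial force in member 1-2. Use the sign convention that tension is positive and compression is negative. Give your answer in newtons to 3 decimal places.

-2788.468

N=6 nodes, M=9 members, R=3 reactions → 2N=12, M+R=12
member 0 (0-1): L=8.5891, (cx,cy)=(0.2358,0.9718)
member 1 (0-2): L=3.6370, (cx,cy)=(1.0000,0.0000)
member 2 (1-2): L=8.5012, (cx,cy)=(0.1896,-0.9819)
member 3 (1-3): L=3.7751, (cx,cy)=(0.9889,-0.1489)
member 4 (2-3): L=8.0688, (cx,cy)=(0.2629,0.9648)
member 5 (2-4): L=3.5670, (cx,cy)=(1.0000,0.0000)
member 6 (3-4): L=7.9182, (cx,cy)=(0.1826,-0.9832)
member 7 (3-5): L=3.5834, (cx,cy)=(0.9885,0.1515)
member 8 (4-5): L=8.5877, (cx,cy)=(0.2441,0.9698)
solve A·x = −loads:
  F[0-1] = +2254.6688 N (tension)
  F[0-2] = +1819.3018 N (tension)
  F[1-2] = -2788.4684 N (compression)
  F[1-3] = -1305.0970 N (compression)
  F[2-3] = +2837.6731 N (tension)
  F[2-4] = +544.6267 N (tension)
  F[3-4] = -2982.3219 N (compression)
  F[3-5] = -0.0000 N (tension)
  F[4-5] = -0.0000 N (tension)
  Rx@0 = -2350.8700 N
  Ry@0 = -2191.1108 N
  Ry@4 = +2932.1708 N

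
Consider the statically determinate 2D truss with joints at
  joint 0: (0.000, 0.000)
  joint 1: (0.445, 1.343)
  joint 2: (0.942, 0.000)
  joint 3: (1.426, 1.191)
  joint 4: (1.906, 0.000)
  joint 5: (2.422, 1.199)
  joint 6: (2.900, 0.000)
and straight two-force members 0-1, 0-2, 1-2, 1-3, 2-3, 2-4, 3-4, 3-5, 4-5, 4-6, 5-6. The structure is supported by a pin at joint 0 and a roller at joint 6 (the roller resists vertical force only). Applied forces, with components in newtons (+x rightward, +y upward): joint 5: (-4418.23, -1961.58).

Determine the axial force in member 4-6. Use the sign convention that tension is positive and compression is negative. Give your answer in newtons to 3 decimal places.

N=7 nodes, M=11 members, R=3 reactions → 2N=14, M+R=14
member 0 (0-1): L=1.4148, (cx,cy)=(0.3145,0.9492)
member 1 (0-2): L=0.9420, (cx,cy)=(1.0000,0.0000)
member 2 (1-2): L=1.4320, (cx,cy)=(0.3471,-0.9378)
member 3 (1-3): L=0.9927, (cx,cy)=(0.9882,-0.1531)
member 4 (2-3): L=1.2856, (cx,cy)=(0.3765,0.9264)
member 5 (2-4): L=0.9640, (cx,cy)=(1.0000,0.0000)
member 6 (3-4): L=1.2841, (cx,cy)=(0.3738,-0.9275)
member 7 (3-5): L=0.9960, (cx,cy)=(1.0000,0.0080)
member 8 (4-5): L=1.3053, (cx,cy)=(0.3953,0.9185)
member 9 (4-6): L=0.9940, (cx,cy)=(1.0000,0.0000)
member 10 (5-6): L=1.2908, (cx,cy)=(0.3703,-0.9289)
solve A·x = −loads:
  F[0-1] = -2264.9864 N (compression)
  F[0-2] = -3705.8218 N (compression)
  F[1-2] = +2556.8404 N (tension)
  F[1-3] = -1618.8857 N (compression)
  F[2-3] = -2588.3507 N (compression)
  F[2-4] = -1843.9683 N (compression)
  F[3-4] = +2288.3762 N (tension)
  F[3-5] = -3429.7817 N (compression)
  F[4-5] = -2310.6912 N (compression)
  F[4-6] = -75.1293 N (compression)
  F[5-6] = +202.8758 N (tension)
  Rx@0 = +4418.2300 N
  Ry@0 = +2150.0321 N
  Ry@6 = -188.4521 N

-75.129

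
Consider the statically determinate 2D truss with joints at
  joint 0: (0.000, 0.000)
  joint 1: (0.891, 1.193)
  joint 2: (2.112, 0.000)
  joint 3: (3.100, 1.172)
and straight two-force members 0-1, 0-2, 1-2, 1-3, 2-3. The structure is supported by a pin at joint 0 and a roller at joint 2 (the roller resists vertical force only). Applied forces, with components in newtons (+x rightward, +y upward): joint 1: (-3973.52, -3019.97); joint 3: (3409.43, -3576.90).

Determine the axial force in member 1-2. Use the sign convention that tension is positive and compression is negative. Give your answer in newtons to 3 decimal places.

-3799.613

N=4 nodes, M=5 members, R=3 reactions → 2N=8, M+R=8
member 0 (0-1): L=1.4890, (cx,cy)=(0.5984,0.8012)
member 1 (0-2): L=2.1120, (cx,cy)=(1.0000,0.0000)
member 2 (1-2): L=1.7071, (cx,cy)=(0.7153,-0.6989)
member 3 (1-3): L=2.2091, (cx,cy)=(1.0000,-0.0095)
member 4 (2-3): L=1.5329, (cx,cy)=(0.6445,0.7646)
solve A·x = −loads:
  F[0-1] = -530.6644 N (compression)
  F[0-2] = -246.5474 N (compression)
  F[1-2] = -3799.6125 N (compression)
  F[1-3] = +6373.9777 N (tension)
  F[2-3] = -4599.0497 N (compression)
  Rx@0 = +564.0900 N
  Ry@0 = +425.1721 N
  Ry@2 = +6171.6979 N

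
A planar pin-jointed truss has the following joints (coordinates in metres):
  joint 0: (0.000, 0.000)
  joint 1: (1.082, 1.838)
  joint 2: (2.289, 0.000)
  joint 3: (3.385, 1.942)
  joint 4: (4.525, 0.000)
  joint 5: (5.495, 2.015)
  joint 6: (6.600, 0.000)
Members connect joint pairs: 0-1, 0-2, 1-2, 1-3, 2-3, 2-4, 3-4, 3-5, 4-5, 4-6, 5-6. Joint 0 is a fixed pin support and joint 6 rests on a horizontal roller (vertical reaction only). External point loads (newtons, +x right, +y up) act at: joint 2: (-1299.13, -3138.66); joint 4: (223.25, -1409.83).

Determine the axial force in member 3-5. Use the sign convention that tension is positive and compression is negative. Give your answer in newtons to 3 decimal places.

N=7 nodes, M=11 members, R=3 reactions → 2N=14, M+R=14
member 0 (0-1): L=2.1328, (cx,cy)=(0.5073,0.8618)
member 1 (0-2): L=2.2890, (cx,cy)=(1.0000,0.0000)
member 2 (1-2): L=2.1989, (cx,cy)=(0.5489,-0.8359)
member 3 (1-3): L=2.3053, (cx,cy)=(0.9990,0.0451)
member 4 (2-3): L=2.2299, (cx,cy)=(0.4915,0.8709)
member 5 (2-4): L=2.2360, (cx,cy)=(1.0000,0.0000)
member 6 (3-4): L=2.2519, (cx,cy)=(0.5062,-0.8624)
member 7 (3-5): L=2.1113, (cx,cy)=(0.9994,0.0346)
member 8 (4-5): L=2.2363, (cx,cy)=(0.4337,0.9010)
member 9 (4-6): L=2.0750, (cx,cy)=(1.0000,0.0000)
member 10 (5-6): L=2.2981, (cx,cy)=(0.4808,-0.8768)
solve A·x = −loads:
  F[0-1] = -2893.3136 N (compression)
  F[0-2] = +391.9181 N (tension)
  F[1-2] = +2819.9936 N (tension)
  F[1-3] = -3018.8075 N (compression)
  F[2-3] = +897.3548 N (tension)
  F[2-4] = +2797.9381 N (tension)
  F[3-4] = -834.6119 N (compression)
  F[3-5] = -2153.4588 N (compression)
  F[4-5] = +2363.4971 N (tension)
  F[4-6] = +1127.0081 N (tension)
  F[5-6] = -2343.8678 N (compression)
  Rx@0 = +1075.8800 N
  Ry@0 = +2493.3577 N
  Ry@6 = +2055.1323 N

-2153.459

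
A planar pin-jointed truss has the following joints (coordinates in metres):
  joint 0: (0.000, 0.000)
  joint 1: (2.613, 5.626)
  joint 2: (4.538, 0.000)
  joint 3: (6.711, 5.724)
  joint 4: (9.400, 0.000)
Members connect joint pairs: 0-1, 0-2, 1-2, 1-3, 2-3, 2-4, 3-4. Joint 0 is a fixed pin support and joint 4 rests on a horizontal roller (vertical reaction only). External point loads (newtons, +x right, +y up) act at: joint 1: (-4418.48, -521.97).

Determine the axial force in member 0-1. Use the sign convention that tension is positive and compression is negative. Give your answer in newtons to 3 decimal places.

N=5 nodes, M=7 members, R=3 reactions → 2N=10, M+R=10
member 0 (0-1): L=6.2032, (cx,cy)=(0.4212,0.9070)
member 1 (0-2): L=4.5380, (cx,cy)=(1.0000,0.0000)
member 2 (1-2): L=5.9462, (cx,cy)=(0.3237,-0.9461)
member 3 (1-3): L=4.0992, (cx,cy)=(0.9997,0.0239)
member 4 (2-3): L=6.1226, (cx,cy)=(0.3549,0.9349)
member 5 (2-4): L=4.8620, (cx,cy)=(1.0000,0.0000)
member 6 (3-4): L=6.3242, (cx,cy)=(0.4252,-0.9051)
solve A·x = −loads:
  F[0-1] = -3331.3576 N (compression)
  F[0-2] = -3015.1974 N (compression)
  F[1-2] = +2695.8220 N (tension)
  F[1-3] = +2143.0774 N (tension)
  F[2-3] = -2728.2596 N (compression)
  F[2-4] = -1174.1641 N (compression)
  F[3-4] = +2761.4698 N (tension)
  Rx@0 = +4418.4800 N
  Ry@0 = +3021.3807 N
  Ry@4 = -2499.4107 N

-3331.358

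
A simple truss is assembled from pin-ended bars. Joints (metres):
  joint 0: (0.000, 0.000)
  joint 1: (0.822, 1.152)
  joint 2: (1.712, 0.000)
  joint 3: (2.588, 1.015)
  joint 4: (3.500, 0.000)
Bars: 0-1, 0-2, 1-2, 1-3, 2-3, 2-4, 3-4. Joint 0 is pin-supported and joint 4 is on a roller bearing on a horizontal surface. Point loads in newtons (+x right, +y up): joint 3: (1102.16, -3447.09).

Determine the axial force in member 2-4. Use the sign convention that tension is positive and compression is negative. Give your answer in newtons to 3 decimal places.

N=5 nodes, M=7 members, R=3 reactions → 2N=10, M+R=10
member 0 (0-1): L=1.4152, (cx,cy)=(0.5808,0.8140)
member 1 (0-2): L=1.7120, (cx,cy)=(1.0000,0.0000)
member 2 (1-2): L=1.4557, (cx,cy)=(0.6114,-0.7913)
member 3 (1-3): L=1.7713, (cx,cy)=(0.9970,-0.0773)
member 4 (2-3): L=1.3407, (cx,cy)=(0.6534,0.7570)
member 5 (2-4): L=1.7880, (cx,cy)=(1.0000,0.0000)
member 6 (3-4): L=1.3645, (cx,cy)=(0.6684,-0.7438)
solve A·x = −loads:
  F[0-1] = -710.7772 N (compression)
  F[0-2] = +1515.0058 N (tension)
  F[1-2] = +820.8085 N (tension)
  F[1-3] = -917.4110 N (compression)
  F[2-3] = -858.0025 N (compression)
  F[2-4] = +2577.4137 N (tension)
  F[3-4] = -3856.3418 N (compression)
  Rx@0 = -1102.1600 N
  Ry@0 = +578.5868 N
  Ry@4 = +2868.5032 N

2577.414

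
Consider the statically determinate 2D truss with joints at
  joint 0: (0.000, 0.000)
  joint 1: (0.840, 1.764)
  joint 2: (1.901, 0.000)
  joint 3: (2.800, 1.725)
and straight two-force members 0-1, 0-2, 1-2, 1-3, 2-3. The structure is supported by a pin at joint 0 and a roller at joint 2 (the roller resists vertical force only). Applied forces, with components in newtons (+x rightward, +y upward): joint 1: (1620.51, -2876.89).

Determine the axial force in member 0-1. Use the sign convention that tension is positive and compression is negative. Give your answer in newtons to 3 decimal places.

-112.915

N=4 nodes, M=5 members, R=3 reactions → 2N=8, M+R=8
member 0 (0-1): L=1.9538, (cx,cy)=(0.4299,0.9029)
member 1 (0-2): L=1.9010, (cx,cy)=(1.0000,0.0000)
member 2 (1-2): L=2.0585, (cx,cy)=(0.5154,-0.8569)
member 3 (1-3): L=1.9604, (cx,cy)=(0.9998,-0.0199)
member 4 (2-3): L=1.9452, (cx,cy)=(0.4622,0.8868)
solve A·x = −loads:
  F[0-1] = -112.9152 N (compression)
  F[0-2] = +1669.0560 N (tension)
  F[1-2] = -3238.2184 N (compression)
  F[1-3] = -0.0000 N (compression)
  F[2-3] = +0.0000 N (tension)
  Rx@0 = -1620.5100 N
  Ry@0 = +101.9467 N
  Ry@2 = +2774.9433 N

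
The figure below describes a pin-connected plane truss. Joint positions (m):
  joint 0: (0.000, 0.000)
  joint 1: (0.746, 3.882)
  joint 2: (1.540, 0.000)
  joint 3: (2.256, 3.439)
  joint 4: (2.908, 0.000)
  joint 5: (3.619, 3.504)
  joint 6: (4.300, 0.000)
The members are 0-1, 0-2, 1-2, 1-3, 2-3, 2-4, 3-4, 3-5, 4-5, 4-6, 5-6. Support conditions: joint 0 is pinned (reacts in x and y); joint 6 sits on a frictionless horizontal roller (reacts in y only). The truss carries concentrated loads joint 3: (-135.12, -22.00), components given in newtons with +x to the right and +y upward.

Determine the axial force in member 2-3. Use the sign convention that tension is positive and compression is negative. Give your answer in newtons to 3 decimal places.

N=7 nodes, M=11 members, R=3 reactions → 2N=14, M+R=14
member 0 (0-1): L=3.9530, (cx,cy)=(0.1887,0.9820)
member 1 (0-2): L=1.5400, (cx,cy)=(1.0000,0.0000)
member 2 (1-2): L=3.9624, (cx,cy)=(0.2004,-0.9797)
member 3 (1-3): L=1.5736, (cx,cy)=(0.9596,-0.2815)
member 4 (2-3): L=3.5127, (cx,cy)=(0.2038,0.9790)
member 5 (2-4): L=1.3680, (cx,cy)=(1.0000,0.0000)
member 6 (3-4): L=3.5003, (cx,cy)=(0.1863,-0.9825)
member 7 (3-5): L=1.3645, (cx,cy)=(0.9989,0.0476)
member 8 (4-5): L=3.5754, (cx,cy)=(0.1989,0.9800)
member 9 (4-6): L=1.3920, (cx,cy)=(1.0000,0.0000)
member 10 (5-6): L=3.5696, (cx,cy)=(0.1908,-0.9816)
solve A·x = −loads:
  F[0-1] = -120.6909 N (compression)
  F[0-2] = -112.3437 N (compression)
  F[1-2] = +135.9544 N (tension)
  F[1-3] = -52.1277 N (compression)
  F[2-3] = -136.0531 N (compression)
  F[2-4] = -57.3689 N (compression)
  F[3-4] = +100.1210 N (tension)
  F[3-5] = +38.7631 N (tension)
  F[4-5] = -100.3734 N (compression)
  F[4-6] = -18.7590 N (compression)
  F[5-6] = +98.3283 N (tension)
  Rx@0 = +135.1200 N
  Ry@0 = +118.5223 N
  Ry@6 = -96.5223 N

-136.053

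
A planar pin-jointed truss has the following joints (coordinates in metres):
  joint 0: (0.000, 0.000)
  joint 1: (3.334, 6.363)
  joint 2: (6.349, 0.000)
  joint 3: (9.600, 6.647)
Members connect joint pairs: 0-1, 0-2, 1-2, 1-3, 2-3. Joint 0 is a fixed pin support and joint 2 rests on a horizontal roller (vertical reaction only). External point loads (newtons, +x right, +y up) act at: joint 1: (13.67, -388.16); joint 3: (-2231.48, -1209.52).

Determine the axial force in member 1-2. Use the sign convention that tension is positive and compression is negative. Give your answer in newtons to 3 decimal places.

N=4 nodes, M=5 members, R=3 reactions → 2N=8, M+R=8
member 0 (0-1): L=7.1835, (cx,cy)=(0.4641,0.8858)
member 1 (0-2): L=6.3490, (cx,cy)=(1.0000,0.0000)
member 2 (1-2): L=7.0412, (cx,cy)=(0.4282,-0.9037)
member 3 (1-3): L=6.2724, (cx,cy)=(0.9990,0.0453)
member 4 (2-3): L=7.3994, (cx,cy)=(0.4394,0.8983)
solve A·x = −loads:
  F[0-1] = -2130.9183 N (compression)
  F[0-2] = -1228.8162 N (compression)
  F[1-2] = +1575.0390 N (tension)
  F[1-3] = -1678.8113 N (compression)
  F[2-3] = -1261.8195 N (compression)
  Rx@0 = +2217.8100 N
  Ry@0 = +1887.5127 N
  Ry@2 = -289.8327 N

1575.039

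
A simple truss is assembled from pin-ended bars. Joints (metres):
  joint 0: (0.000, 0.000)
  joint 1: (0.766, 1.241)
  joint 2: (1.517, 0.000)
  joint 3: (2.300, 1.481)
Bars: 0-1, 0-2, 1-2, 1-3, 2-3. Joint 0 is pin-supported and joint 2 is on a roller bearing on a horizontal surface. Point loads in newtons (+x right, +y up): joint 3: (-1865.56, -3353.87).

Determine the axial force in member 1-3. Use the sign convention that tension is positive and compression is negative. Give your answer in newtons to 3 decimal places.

-101.935

N=4 nodes, M=5 members, R=3 reactions → 2N=8, M+R=8
member 0 (0-1): L=1.4584, (cx,cy)=(0.5252,0.8510)
member 1 (0-2): L=1.5170, (cx,cy)=(1.0000,0.0000)
member 2 (1-2): L=1.4505, (cx,cy)=(0.5177,-0.8555)
member 3 (1-3): L=1.5527, (cx,cy)=(0.9880,0.1546)
member 4 (2-3): L=1.6752, (cx,cy)=(0.4674,0.8840)
solve A·x = −loads:
  F[0-1] = -105.9841 N (compression)
  F[0-2] = -1809.8924 N (compression)
  F[1-2] = +86.9987 N (tension)
  F[1-3] = -101.9351 N (compression)
  F[2-3] = -3775.9367 N (compression)
  Rx@0 = +1865.5600 N
  Ry@0 = +90.1873 N
  Ry@2 = +3263.6827 N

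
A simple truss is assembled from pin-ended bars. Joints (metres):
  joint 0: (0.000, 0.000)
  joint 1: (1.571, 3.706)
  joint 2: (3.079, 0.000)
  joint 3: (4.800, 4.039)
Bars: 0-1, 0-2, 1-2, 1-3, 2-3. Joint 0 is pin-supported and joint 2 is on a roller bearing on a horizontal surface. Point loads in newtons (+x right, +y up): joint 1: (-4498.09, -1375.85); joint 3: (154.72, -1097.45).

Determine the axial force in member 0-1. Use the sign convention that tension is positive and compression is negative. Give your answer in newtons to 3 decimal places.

N=4 nodes, M=5 members, R=3 reactions → 2N=8, M+R=8
member 0 (0-1): L=4.0252, (cx,cy)=(0.3903,0.9207)
member 1 (0-2): L=3.0790, (cx,cy)=(1.0000,0.0000)
member 2 (1-2): L=4.0011, (cx,cy)=(0.3769,-0.9263)
member 3 (1-3): L=3.2461, (cx,cy)=(0.9947,0.1026)
member 4 (2-3): L=4.3904, (cx,cy)=(0.3920,0.9200)
solve A·x = −loads:
  F[0-1] = -5725.6258 N (compression)
  F[0-2] = -2108.7255 N (compression)
  F[1-2] = +4278.3322 N (tension)
  F[1-3] = +654.3949 N (tension)
  F[2-3] = -1265.8926 N (compression)
  Rx@0 = +4343.3700 N
  Ry@0 = +5271.5420 N
  Ry@2 = -2798.2420 N

-5725.626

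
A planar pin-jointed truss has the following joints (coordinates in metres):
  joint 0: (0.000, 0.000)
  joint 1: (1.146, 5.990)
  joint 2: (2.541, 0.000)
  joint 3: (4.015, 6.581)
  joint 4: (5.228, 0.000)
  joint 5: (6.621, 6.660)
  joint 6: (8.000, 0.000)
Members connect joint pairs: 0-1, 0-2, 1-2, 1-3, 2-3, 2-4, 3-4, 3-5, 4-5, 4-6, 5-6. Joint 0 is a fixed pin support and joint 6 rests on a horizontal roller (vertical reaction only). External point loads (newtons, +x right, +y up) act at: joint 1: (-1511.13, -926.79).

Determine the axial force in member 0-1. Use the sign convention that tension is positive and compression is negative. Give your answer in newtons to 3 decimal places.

-1960.408

N=7 nodes, M=11 members, R=3 reactions → 2N=14, M+R=14
member 0 (0-1): L=6.0986, (cx,cy)=(0.1879,0.9822)
member 1 (0-2): L=2.5410, (cx,cy)=(1.0000,0.0000)
member 2 (1-2): L=6.1503, (cx,cy)=(0.2268,-0.9739)
member 3 (1-3): L=2.9292, (cx,cy)=(0.9794,0.2018)
member 4 (2-3): L=6.7441, (cx,cy)=(0.2186,0.9758)
member 5 (2-4): L=2.6870, (cx,cy)=(1.0000,0.0000)
member 6 (3-4): L=6.6919, (cx,cy)=(0.1813,-0.9834)
member 7 (3-5): L=2.6072, (cx,cy)=(0.9995,0.0303)
member 8 (4-5): L=6.8041, (cx,cy)=(0.2047,0.9788)
member 9 (4-6): L=2.7720, (cx,cy)=(1.0000,0.0000)
member 10 (5-6): L=6.8013, (cx,cy)=(0.2028,-0.9792)
solve A·x = −loads:
  F[0-1] = -1960.4084 N (compression)
  F[0-2] = -1142.7482 N (compression)
  F[1-2] = +1209.1155 N (tension)
  F[1-3] = +886.7341 N (tension)
  F[2-3] = -1206.7789 N (compression)
  F[2-4] = -604.7414 N (compression)
  F[3-4] = +1028.4138 N (tension)
  F[3-5] = +418.5180 N (tension)
  F[4-5] = -1033.2632 N (compression)
  F[4-6] = -206.7870 N (compression)
  F[5-6] = +1019.8796 N (tension)
  Rx@0 = +1511.1300 N
  Ry@0 = +1925.4859 N
  Ry@6 = -998.6959 N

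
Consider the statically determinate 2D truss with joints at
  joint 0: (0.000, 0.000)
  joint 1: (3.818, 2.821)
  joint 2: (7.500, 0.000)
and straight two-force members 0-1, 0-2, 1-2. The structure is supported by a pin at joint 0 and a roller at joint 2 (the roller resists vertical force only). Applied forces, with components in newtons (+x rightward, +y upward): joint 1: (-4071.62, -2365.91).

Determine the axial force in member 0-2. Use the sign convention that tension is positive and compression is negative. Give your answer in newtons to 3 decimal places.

N=3 nodes, M=3 members, R=3 reactions → 2N=6, M+R=6
member 0 (0-1): L=4.7471, (cx,cy)=(0.8043,0.5943)
member 1 (0-2): L=7.5000, (cx,cy)=(1.0000,0.0000)
member 2 (1-2): L=4.6384, (cx,cy)=(0.7938,-0.6082)
solve A·x = −loads:
  F[0-1] = -4531.6857 N (compression)
  F[0-2] = -426.8902 N (compression)
  F[1-2] = +537.7801 N (tension)
  Rx@0 = +4071.6200 N
  Ry@0 = +2692.9761 N
  Ry@2 = -327.0661 N

-426.890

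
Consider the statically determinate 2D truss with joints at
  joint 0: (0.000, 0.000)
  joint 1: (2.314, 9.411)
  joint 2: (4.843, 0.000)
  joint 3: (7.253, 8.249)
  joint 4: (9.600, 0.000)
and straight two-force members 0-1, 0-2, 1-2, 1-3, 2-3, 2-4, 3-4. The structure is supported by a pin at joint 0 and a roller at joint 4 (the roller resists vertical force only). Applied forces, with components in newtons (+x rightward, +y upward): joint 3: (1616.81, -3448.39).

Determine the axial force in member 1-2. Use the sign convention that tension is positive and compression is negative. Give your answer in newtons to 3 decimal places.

-638.697

N=5 nodes, M=7 members, R=3 reactions → 2N=10, M+R=10
member 0 (0-1): L=9.6913, (cx,cy)=(0.2388,0.9711)
member 1 (0-2): L=4.8430, (cx,cy)=(1.0000,0.0000)
member 2 (1-2): L=9.7449, (cx,cy)=(0.2595,-0.9657)
member 3 (1-3): L=5.0739, (cx,cy)=(0.9734,-0.2290)
member 4 (2-3): L=8.5938, (cx,cy)=(0.2804,0.9599)
member 5 (2-4): L=4.7570, (cx,cy)=(1.0000,0.0000)
member 6 (3-4): L=8.5764, (cx,cy)=(0.2737,-0.9618)
solve A·x = −loads:
  F[0-1] = +562.4875 N (tension)
  F[0-2] = +1482.5045 N (tension)
  F[1-2] = -638.6968 N (compression)
  F[1-3] = +308.2532 N (tension)
  F[2-3] = +642.5988 N (tension)
  F[2-4] = +1136.5433 N (tension)
  F[3-4] = -4153.1464 N (compression)
  Rx@0 = -1616.8100 N
  Ry@0 = -546.2182 N
  Ry@4 = +3994.6082 N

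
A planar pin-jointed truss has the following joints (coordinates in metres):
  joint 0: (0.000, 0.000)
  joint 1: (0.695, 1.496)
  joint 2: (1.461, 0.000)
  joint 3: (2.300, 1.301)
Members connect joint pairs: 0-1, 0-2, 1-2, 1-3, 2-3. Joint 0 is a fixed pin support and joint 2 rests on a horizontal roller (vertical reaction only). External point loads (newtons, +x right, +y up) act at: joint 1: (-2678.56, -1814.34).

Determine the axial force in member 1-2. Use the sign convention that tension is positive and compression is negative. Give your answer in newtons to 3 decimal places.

N=4 nodes, M=5 members, R=3 reactions → 2N=8, M+R=8
member 0 (0-1): L=1.6496, (cx,cy)=(0.4213,0.9069)
member 1 (0-2): L=1.4610, (cx,cy)=(1.0000,0.0000)
member 2 (1-2): L=1.6807, (cx,cy)=(0.4558,-0.8901)
member 3 (1-3): L=1.6168, (cx,cy)=(0.9927,-0.1206)
member 4 (2-3): L=1.5481, (cx,cy)=(0.5420,0.8404)
solve A·x = −loads:
  F[0-1] = -4073.1549 N (compression)
  F[0-2] = -962.4379 N (compression)
  F[1-2] = +2111.7166 N (tension)
  F[1-3] = +0.0000 N (tension)
  F[2-3] = -0.0000 N (compression)
  Rx@0 = +2678.5600 N
  Ry@0 = +3693.9837 N
  Ry@2 = -1879.6437 N

2111.717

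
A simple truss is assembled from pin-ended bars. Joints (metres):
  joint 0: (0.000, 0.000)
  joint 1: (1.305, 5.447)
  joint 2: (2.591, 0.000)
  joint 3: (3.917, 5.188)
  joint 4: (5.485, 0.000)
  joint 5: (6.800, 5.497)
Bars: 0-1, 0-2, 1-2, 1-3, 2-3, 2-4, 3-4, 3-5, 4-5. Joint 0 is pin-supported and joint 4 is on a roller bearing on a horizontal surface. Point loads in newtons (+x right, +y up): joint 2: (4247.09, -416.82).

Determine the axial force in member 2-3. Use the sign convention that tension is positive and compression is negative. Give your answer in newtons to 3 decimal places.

192.263

N=6 nodes, M=9 members, R=3 reactions → 2N=12, M+R=12
member 0 (0-1): L=5.6011, (cx,cy)=(0.2330,0.9725)
member 1 (0-2): L=2.5910, (cx,cy)=(1.0000,0.0000)
member 2 (1-2): L=5.5967, (cx,cy)=(0.2298,-0.9732)
member 3 (1-3): L=2.6248, (cx,cy)=(0.9951,-0.0987)
member 4 (2-3): L=5.3548, (cx,cy)=(0.2476,0.9689)
member 5 (2-4): L=2.8940, (cx,cy)=(1.0000,0.0000)
member 6 (3-4): L=5.4198, (cx,cy)=(0.2893,-0.9572)
member 7 (3-5): L=2.8995, (cx,cy)=(0.9943,0.1066)
member 8 (4-5): L=5.6521, (cx,cy)=(0.2327,0.9726)
solve A·x = −loads:
  F[0-1] = -226.1465 N (compression)
  F[0-2] = +4299.7794 N (tension)
  F[1-2] = +236.8828 N (tension)
  F[1-3] = -107.6448 N (compression)
  F[2-3] = +192.2635 N (tension)
  F[2-4] = +59.5094 N (tension)
  F[3-4] = -205.6935 N (compression)
  F[3-5] = -0.0000 N (compression)
  F[4-5] = +0.0000 N (tension)
  Rx@0 = -4247.0900 N
  Ry@0 = +219.9229 N
  Ry@4 = +196.8971 N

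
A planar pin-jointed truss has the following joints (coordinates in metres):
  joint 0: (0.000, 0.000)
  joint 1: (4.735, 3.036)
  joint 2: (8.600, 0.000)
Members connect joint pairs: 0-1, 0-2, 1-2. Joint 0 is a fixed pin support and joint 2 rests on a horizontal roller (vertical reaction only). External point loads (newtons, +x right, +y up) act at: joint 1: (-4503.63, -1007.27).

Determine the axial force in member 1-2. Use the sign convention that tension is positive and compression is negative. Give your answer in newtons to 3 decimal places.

N=3 nodes, M=3 members, R=3 reactions → 2N=6, M+R=6
member 0 (0-1): L=5.6247, (cx,cy)=(0.8418,0.5398)
member 1 (0-2): L=8.6000, (cx,cy)=(1.0000,0.0000)
member 2 (1-2): L=4.9148, (cx,cy)=(0.7864,-0.6177)
solve A·x = −loads:
  F[0-1] = -3784.2240 N (compression)
  F[0-2] = -1317.9981 N (compression)
  F[1-2] = +1675.9980 N (tension)
  Rx@0 = +4503.6300 N
  Ry@0 = +2042.5720 N
  Ry@2 = -1035.3020 N

1675.998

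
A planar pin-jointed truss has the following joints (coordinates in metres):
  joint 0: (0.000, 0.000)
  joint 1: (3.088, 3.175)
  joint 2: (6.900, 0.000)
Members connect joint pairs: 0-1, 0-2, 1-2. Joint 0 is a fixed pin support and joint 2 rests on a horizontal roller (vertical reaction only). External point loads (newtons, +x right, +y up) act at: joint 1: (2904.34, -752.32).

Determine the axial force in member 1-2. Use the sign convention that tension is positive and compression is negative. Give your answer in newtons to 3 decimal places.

-2614.288

N=3 nodes, M=3 members, R=3 reactions → 2N=6, M+R=6
member 0 (0-1): L=4.4290, (cx,cy)=(0.6972,0.7169)
member 1 (0-2): L=6.9000, (cx,cy)=(1.0000,0.0000)
member 2 (1-2): L=4.9610, (cx,cy)=(0.7684,-0.6400)
solve A·x = −loads:
  F[0-1] = +1284.4734 N (tension)
  F[0-2] = +2008.7833 N (tension)
  F[1-2] = -2614.2876 N (compression)
  Rx@0 = -2904.3400 N
  Ry@0 = -920.7878 N
  Ry@2 = +1673.1078 N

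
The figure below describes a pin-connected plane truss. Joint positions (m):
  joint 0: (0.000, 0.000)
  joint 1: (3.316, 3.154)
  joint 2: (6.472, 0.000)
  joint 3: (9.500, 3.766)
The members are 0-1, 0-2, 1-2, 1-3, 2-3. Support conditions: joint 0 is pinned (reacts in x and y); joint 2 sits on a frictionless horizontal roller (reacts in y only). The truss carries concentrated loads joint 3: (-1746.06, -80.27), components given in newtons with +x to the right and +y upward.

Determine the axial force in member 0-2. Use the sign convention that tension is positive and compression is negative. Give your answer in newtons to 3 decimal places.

-717.341

N=4 nodes, M=5 members, R=3 reactions → 2N=8, M+R=8
member 0 (0-1): L=4.5764, (cx,cy)=(0.7246,0.6892)
member 1 (0-2): L=6.4720, (cx,cy)=(1.0000,0.0000)
member 2 (1-2): L=4.4618, (cx,cy)=(0.7073,-0.7069)
member 3 (1-3): L=6.2142, (cx,cy)=(0.9951,0.0985)
member 4 (2-3): L=4.8323, (cx,cy)=(0.6266,0.7793)
solve A·x = −loads:
  F[0-1] = -1419.7358 N (compression)
  F[0-2] = -717.3412 N (compression)
  F[1-2] = +1128.4244 N (tension)
  F[1-3] = -1835.8128 N (compression)
  F[2-3] = +128.9927 N (tension)
  Rx@0 = +1746.0600 N
  Ry@0 = +978.4617 N
  Ry@2 = -898.1917 N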